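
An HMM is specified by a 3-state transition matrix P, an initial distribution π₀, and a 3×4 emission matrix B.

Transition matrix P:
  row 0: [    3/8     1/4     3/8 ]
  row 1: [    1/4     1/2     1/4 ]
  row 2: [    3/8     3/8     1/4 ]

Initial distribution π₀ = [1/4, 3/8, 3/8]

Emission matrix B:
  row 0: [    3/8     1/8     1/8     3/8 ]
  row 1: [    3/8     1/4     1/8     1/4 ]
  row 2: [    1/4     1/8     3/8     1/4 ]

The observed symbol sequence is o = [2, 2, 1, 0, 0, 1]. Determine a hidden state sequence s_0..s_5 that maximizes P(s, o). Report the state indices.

t=0: δ = [3.125e-02, 4.688e-02, 1.406e-01]  (obs o_0=2)
t=1: δ = [6.592e-03, 6.592e-03, 1.318e-02]  ψ = [2, 2, 2]  (obs o_1=2)
t=2: δ = [6.180e-04, 1.236e-03, 4.120e-04]  ψ = [2, 2, 2]  (obs o_2=1)
t=3: δ = [1.159e-04, 2.317e-04, 7.725e-05]  ψ = [1, 1, 1]  (obs o_3=0)
t=4: δ = [2.173e-05, 4.345e-05, 1.448e-05]  ψ = [1, 1, 1]  (obs o_4=0)
t=5: δ = [1.358e-06, 5.431e-06, 1.358e-06]  ψ = [1, 1, 1]  (obs o_5=1)
backtrack: best end state = 1; path = [2, 2, 1, 1, 1, 1]

path = [2, 2, 1, 1, 1, 1]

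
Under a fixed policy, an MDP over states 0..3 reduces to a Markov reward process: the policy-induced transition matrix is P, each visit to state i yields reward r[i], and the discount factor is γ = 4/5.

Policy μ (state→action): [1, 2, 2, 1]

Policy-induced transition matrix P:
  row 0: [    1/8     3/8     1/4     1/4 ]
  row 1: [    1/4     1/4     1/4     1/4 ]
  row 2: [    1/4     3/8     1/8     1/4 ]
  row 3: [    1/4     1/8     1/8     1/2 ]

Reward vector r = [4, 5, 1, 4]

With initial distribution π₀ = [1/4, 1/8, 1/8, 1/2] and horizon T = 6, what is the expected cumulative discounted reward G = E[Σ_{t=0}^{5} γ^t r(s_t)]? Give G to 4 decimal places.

t=0: π = [0.2500, 0.1250, 0.1250, 0.5000], E[r] = 3.7500, γ^t·E[r] = 3.750000, running G = 3.750000
t=1: π = [0.2188, 0.2344, 0.1719, 0.3750], E[r] = 3.7188, γ^t·E[r] = 2.975000, running G = 6.725000
t=2: π = [0.2227, 0.2520, 0.1816, 0.3438], E[r] = 3.7070, γ^t·E[r] = 2.372500, running G = 9.097500
t=3: π = [0.2222, 0.2576, 0.1843, 0.3359], E[r] = 3.7046, γ^t·E[r] = 1.896750, running G = 10.994250
t=4: π = [0.2222, 0.2588, 0.1850, 0.3340], E[r] = 3.7039, γ^t·E[r] = 1.517125, running G = 12.511375
t=5: π = [0.2222, 0.2592, 0.1851, 0.3335], E[r] = 3.7038, γ^t·E[r] = 1.213648, running G = 13.725023

G = 13.7250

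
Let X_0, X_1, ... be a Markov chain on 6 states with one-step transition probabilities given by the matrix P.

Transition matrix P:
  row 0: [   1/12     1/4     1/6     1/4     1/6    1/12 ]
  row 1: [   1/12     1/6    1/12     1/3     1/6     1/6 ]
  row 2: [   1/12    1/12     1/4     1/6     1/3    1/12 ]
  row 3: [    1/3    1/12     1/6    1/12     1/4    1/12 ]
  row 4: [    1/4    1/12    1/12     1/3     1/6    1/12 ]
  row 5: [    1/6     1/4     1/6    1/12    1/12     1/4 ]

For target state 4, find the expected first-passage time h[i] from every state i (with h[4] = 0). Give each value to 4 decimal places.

First-step conditioning: h[4] = 0; for i ≠ 4, h[i] = 1 + Σ_k P[i][k]·h[k].
  h[0] = 1 + 1/12·h[0] + 1/4·h[1] + 1/6·h[2] + 1/4·h[3] + 1/12·h[5]
  h[1] = 1 + 1/12·h[0] + 1/6·h[1] + 1/12·h[2] + 1/3·h[3] + 1/6·h[5]
  h[2] = 1 + 1/12·h[0] + 1/12·h[1] + 1/4·h[2] + 1/6·h[3] + 1/12·h[5]
  h[3] = 1 + 1/3·h[0] + 1/12·h[1] + 1/6·h[2] + 1/12·h[3] + 1/12·h[5]
  h[5] = 1 + 1/6·h[0] + 1/4·h[1] + 1/6·h[2] + 1/12·h[3] + 1/4·h[5]
Solving the 5×5 linear system over states ≠ 4 gives exactly h = [2492/501, 2534/501, 2048/501, 2308/501, 0, 926/167] (h[4] = 0 is the target).

h = [4.9741, 5.0579, 4.0878, 4.6068, 0.0000, 5.5449]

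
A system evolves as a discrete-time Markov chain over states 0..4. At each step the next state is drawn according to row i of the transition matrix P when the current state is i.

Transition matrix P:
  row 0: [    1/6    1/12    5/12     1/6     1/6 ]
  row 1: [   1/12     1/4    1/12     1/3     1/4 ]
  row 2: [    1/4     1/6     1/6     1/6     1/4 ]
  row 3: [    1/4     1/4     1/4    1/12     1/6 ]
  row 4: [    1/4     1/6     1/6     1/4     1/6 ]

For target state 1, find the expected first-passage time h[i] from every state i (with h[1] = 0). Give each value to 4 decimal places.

h = [6.6695, 0.0000, 6.1905, 5.7171, 6.1541]

First-step conditioning: h[1] = 0; for i ≠ 1, h[i] = 1 + Σ_k P[i][k]·h[k].
  h[0] = 1 + 1/6·h[0] + 5/12·h[2] + 1/6·h[3] + 1/6·h[4]
  h[2] = 1 + 1/4·h[0] + 1/6·h[2] + 1/6·h[3] + 1/4·h[4]
  h[3] = 1 + 1/4·h[0] + 1/4·h[2] + 1/12·h[3] + 1/6·h[4]
  h[4] = 1 + 1/4·h[0] + 1/6·h[2] + 1/4·h[3] + 1/6·h[4]
Solving the 4×4 linear system over states ≠ 1 gives exactly h = [2381/357, 0, 130/21, 2041/357, 2197/357] (h[1] = 0 is the target).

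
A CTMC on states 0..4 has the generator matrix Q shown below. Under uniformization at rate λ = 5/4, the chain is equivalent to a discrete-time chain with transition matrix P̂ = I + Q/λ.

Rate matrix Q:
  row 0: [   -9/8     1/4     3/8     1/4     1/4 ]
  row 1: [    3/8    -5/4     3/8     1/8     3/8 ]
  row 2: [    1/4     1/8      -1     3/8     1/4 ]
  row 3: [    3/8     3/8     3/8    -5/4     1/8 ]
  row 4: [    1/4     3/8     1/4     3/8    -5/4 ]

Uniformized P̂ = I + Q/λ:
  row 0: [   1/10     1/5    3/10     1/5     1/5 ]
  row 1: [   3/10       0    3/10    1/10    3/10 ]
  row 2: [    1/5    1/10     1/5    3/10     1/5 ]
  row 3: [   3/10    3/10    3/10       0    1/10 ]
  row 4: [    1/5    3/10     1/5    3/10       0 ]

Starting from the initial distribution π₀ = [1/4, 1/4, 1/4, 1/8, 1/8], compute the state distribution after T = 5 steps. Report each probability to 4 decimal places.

π = [0.2149, 0.1747, 0.2577, 0.1872, 0.1655]

t=0: π = [0.2500, 0.2500, 0.2500, 0.1250, 0.1250]
t=1: π = [0.2125, 0.1500, 0.2625, 0.1875, 0.1875]
t=2: π = [0.2125, 0.1813, 0.2550, 0.1925, 0.1588]
t=3: π = [0.2161, 0.1734, 0.2586, 0.1848, 0.1671]
t=4: π = [0.2142, 0.1747, 0.2574, 0.1883, 0.1654]
t=5: π = [0.2149, 0.1747, 0.2577, 0.1872, 0.1655]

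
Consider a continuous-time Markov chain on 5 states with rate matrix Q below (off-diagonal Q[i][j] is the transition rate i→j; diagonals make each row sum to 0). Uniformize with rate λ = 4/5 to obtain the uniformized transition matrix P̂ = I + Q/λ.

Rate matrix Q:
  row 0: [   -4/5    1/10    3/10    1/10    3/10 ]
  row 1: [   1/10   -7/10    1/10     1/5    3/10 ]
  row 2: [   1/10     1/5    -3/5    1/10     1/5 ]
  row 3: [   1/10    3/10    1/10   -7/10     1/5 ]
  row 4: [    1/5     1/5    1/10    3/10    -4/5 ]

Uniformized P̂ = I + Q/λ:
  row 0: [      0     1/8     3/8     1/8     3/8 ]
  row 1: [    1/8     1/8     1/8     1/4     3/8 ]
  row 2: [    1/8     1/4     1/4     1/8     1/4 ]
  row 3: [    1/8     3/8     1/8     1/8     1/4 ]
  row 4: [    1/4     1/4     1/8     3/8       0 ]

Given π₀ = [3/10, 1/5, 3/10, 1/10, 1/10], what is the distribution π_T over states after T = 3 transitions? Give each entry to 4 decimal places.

π = [0.1334, 0.2299, 0.1846, 0.2082, 0.2439]

t=0: π = [0.3000, 0.2000, 0.3000, 0.1000, 0.1000]
t=1: π = [0.1000, 0.2000, 0.2375, 0.1750, 0.2875]
t=2: π = [0.1484, 0.2344, 0.1797, 0.2219, 0.2156]
t=3: π = [0.1334, 0.2299, 0.1846, 0.2082, 0.2439]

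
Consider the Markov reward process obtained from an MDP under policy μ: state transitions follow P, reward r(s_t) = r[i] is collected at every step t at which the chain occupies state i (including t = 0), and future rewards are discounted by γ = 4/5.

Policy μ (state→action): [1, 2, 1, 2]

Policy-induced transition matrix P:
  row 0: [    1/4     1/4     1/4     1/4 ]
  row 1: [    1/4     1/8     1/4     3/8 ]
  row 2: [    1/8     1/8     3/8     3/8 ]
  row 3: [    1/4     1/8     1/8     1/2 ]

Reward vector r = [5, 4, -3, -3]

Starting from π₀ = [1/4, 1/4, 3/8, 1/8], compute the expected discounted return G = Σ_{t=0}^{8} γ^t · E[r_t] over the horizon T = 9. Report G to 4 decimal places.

G = 0.0660

t=0: π = [0.2500, 0.2500, 0.3750, 0.1250], E[r] = 0.7500, γ^t·E[r] = 0.750000, running G = 0.750000
t=1: π = [0.2031, 0.1563, 0.2813, 0.3594], E[r] = -0.2813, γ^t·E[r] = -0.225000, running G = 0.525000
t=2: π = [0.2148, 0.1504, 0.2402, 0.3945], E[r] = -0.2285, γ^t·E[r] = -0.146250, running G = 0.378750
t=3: π = [0.2200, 0.1519, 0.2307, 0.3975], E[r] = -0.1772, γ^t·E[r] = -0.090750, running G = 0.288000
t=4: π = [0.2212, 0.1525, 0.2292, 0.3972], E[r] = -0.1632, γ^t·E[r] = -0.066863, running G = 0.221138
t=5: π = [0.2214, 0.1526, 0.2290, 0.3970], E[r] = -0.1606, γ^t·E[r] = -0.052639, running G = 0.168499
t=6: π = [0.2214, 0.1527, 0.2290, 0.3970], E[r] = -0.1603, γ^t·E[r] = -0.042024, running G = 0.126474
t=7: π = [0.2214, 0.1527, 0.2290, 0.3969], E[r] = -0.1603, γ^t·E[r] = -0.033616, running G = 0.092858
t=8: π = [0.2214, 0.1527, 0.2290, 0.3969], E[r] = -0.1603, γ^t·E[r] = -0.026894, running G = 0.065964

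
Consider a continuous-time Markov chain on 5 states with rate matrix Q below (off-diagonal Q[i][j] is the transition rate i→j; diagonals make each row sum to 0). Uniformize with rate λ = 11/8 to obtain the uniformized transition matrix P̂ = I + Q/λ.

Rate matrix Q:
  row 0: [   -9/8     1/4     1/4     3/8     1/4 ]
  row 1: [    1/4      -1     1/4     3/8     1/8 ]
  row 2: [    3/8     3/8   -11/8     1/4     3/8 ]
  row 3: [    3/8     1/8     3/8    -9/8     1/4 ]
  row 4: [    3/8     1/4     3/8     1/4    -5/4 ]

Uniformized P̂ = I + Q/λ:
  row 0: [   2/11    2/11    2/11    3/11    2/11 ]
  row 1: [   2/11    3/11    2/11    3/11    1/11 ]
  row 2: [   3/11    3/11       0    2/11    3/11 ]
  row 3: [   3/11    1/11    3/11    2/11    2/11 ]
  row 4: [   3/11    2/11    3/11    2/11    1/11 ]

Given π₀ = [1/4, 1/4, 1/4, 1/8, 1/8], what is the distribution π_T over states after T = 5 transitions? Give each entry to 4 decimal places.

t=0: π = [0.2500, 0.2500, 0.2500, 0.1250, 0.1250]
t=1: π = [0.2273, 0.2159, 0.1591, 0.2273, 0.1705]
t=2: π = [0.2324, 0.1952, 0.1890, 0.2221, 0.1612]
t=3: π = [0.2338, 0.1966, 0.1823, 0.2207, 0.1666]
t=4: π = [0.2336, 0.1962, 0.1839, 0.2209, 0.1654]
t=5: π = [0.2337, 0.1963, 0.1835, 0.2209, 0.1657]

π = [0.2337, 0.1963, 0.1835, 0.2209, 0.1657]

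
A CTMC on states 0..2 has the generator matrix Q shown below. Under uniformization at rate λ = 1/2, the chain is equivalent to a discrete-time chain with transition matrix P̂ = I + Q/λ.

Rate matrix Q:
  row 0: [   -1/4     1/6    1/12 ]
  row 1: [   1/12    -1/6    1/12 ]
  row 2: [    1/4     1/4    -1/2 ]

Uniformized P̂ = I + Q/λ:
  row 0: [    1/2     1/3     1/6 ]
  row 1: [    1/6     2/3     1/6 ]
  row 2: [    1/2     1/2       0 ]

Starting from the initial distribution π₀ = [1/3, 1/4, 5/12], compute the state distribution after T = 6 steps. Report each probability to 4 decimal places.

t=0: π = [0.3333, 0.2500, 0.4167]
t=1: π = [0.4167, 0.4861, 0.0972]
t=2: π = [0.3380, 0.5116, 0.1505]
t=3: π = [0.3295, 0.5289, 0.1416]
t=4: π = [0.3237, 0.5332, 0.1431]
t=5: π = [0.3223, 0.5349, 0.1428]
t=6: π = [0.3217, 0.5354, 0.1429]

π = [0.3217, 0.5354, 0.1429]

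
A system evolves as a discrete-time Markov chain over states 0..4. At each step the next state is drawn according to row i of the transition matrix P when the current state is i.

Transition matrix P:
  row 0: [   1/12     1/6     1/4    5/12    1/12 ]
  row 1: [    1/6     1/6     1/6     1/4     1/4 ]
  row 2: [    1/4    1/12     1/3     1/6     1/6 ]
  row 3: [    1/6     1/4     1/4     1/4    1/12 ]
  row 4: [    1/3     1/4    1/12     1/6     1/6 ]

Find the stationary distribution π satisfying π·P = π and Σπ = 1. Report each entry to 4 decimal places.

π = [0.1938, 0.1805, 0.2300, 0.2511, 0.1446]

Balance equations π_j = Σ_i π_i·P[i][j]:
  π_0 = 1/12·π_0 + 1/6·π_1 + 1/4·π_2 + 1/6·π_3 + 1/3·π_4
  π_1 = 1/6·π_0 + 1/6·π_1 + 1/12·π_2 + 1/4·π_3 + 1/4·π_4
  π_2 = 1/4·π_0 + 1/6·π_1 + 1/3·π_2 + 1/4·π_3 + 1/12·π_4
  π_3 = 5/12·π_0 + 1/4·π_1 + 1/6·π_2 + 1/4·π_3 + 1/6·π_4
  normalize: π_0 + π_1 + π_2 + π_3 + π_4 = 1
Solving the linear system gives exactly π = [1979/10212, 1843/10212, 783/3404, 641/2553, 1477/10212].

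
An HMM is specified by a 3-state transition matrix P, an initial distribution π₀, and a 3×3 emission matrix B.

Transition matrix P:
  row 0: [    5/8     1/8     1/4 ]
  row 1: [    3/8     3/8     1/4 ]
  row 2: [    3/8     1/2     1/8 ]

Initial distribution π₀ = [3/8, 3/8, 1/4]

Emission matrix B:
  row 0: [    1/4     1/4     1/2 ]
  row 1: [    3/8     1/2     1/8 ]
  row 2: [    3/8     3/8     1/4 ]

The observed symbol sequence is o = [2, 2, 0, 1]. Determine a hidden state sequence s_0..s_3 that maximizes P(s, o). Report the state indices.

t=0: δ = [1.875e-01, 4.688e-02, 6.250e-02]  (obs o_0=2)
t=1: δ = [5.859e-02, 3.906e-03, 1.172e-02]  ψ = [0, 2, 0]  (obs o_1=2)
t=2: δ = [9.155e-03, 2.747e-03, 5.493e-03]  ψ = [0, 0, 0]  (obs o_2=0)
t=3: δ = [1.431e-03, 1.373e-03, 8.583e-04]  ψ = [0, 2, 0]  (obs o_3=1)
backtrack: best end state = 0; path = [0, 0, 0, 0]

path = [0, 0, 0, 0]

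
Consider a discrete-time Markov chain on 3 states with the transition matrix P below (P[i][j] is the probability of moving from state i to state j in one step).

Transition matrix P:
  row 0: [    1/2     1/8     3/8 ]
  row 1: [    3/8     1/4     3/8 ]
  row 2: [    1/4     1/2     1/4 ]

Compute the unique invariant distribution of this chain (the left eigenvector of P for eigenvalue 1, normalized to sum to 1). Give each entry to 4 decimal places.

Balance equations π_j = Σ_i π_i·P[i][j]:
  π_0 = 1/2·π_0 + 3/8·π_1 + 1/4·π_2
  π_1 = 1/8·π_0 + 1/4·π_1 + 1/2·π_2
  normalize: π_0 + π_1 + π_2 = 1
Solving the linear system gives exactly π = [8/21, 2/7, 1/3].

π = [0.3810, 0.2857, 0.3333]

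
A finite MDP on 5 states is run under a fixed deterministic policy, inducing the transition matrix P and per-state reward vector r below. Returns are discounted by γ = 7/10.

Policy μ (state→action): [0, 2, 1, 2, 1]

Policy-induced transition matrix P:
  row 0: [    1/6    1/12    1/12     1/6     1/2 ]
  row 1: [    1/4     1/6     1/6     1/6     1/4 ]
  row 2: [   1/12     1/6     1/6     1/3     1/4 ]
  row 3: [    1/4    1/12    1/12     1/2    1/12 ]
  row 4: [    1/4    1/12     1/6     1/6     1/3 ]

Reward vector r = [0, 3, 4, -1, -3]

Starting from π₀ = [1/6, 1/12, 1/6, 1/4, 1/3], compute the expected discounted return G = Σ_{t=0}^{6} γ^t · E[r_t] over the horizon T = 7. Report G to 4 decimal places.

G = -0.9407

t=0: π = [0.1667, 0.0833, 0.1667, 0.2500, 0.3333], E[r] = -0.3333, γ^t·E[r] = -0.333333, running G = -0.333333
t=1: π = [0.2083, 0.1042, 0.1319, 0.2778, 0.2778], E[r] = -0.2708, γ^t·E[r] = -0.189583, running G = -0.522917
t=2: π = [0.2106, 0.1030, 0.1262, 0.2813, 0.2789], E[r] = -0.3044, γ^t·E[r] = -0.149155, running G = -0.672072
t=3: π = [0.2114, 0.1024, 0.1257, 0.2814, 0.2790], E[r] = -0.3085, γ^t·E[r] = -0.105831, running G = -0.777903
t=4: π = [0.2114, 0.1023, 0.1256, 0.2814, 0.2792], E[r] = -0.3096, γ^t·E[r] = -0.074340, running G = -0.852243
t=5: π = [0.2114, 0.1023, 0.1256, 0.2814, 0.2792], E[r] = -0.3097, γ^t·E[r] = -0.052053, running G = -0.904296
t=6: π = [0.2114, 0.1023, 0.1256, 0.2814, 0.2792], E[r] = -0.3097, γ^t·E[r] = -0.036439, running G = -0.940735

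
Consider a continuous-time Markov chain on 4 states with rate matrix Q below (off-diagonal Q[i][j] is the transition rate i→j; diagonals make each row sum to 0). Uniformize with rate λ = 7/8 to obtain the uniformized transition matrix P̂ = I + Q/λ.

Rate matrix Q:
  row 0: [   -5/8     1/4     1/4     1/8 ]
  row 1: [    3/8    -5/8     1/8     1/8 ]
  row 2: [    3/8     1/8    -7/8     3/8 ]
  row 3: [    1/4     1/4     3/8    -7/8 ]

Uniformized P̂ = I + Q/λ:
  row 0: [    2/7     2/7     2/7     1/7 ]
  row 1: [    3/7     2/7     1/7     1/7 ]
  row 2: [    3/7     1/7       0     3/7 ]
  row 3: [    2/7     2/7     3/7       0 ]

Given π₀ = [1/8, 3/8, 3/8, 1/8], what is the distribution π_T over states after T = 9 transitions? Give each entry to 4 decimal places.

t=0: π = [0.1250, 0.3750, 0.3750, 0.1250]
t=1: π = [0.3929, 0.2321, 0.1429, 0.2321]
t=2: π = [0.3393, 0.2653, 0.2449, 0.1505]
t=3: π = [0.3586, 0.2507, 0.1993, 0.1913]
t=4: π = [0.3500, 0.2572, 0.2203, 0.1725]
t=5: π = [0.3539, 0.2542, 0.2107, 0.1812]
t=6: π = [0.3521, 0.2556, 0.2151, 0.1772]
t=7: π = [0.3530, 0.2550, 0.2131, 0.1790]
t=8: π = [0.3526, 0.2553, 0.2140, 0.1782]
t=9: π = [0.3528, 0.2551, 0.2136, 0.1785]

π = [0.3528, 0.2551, 0.2136, 0.1785]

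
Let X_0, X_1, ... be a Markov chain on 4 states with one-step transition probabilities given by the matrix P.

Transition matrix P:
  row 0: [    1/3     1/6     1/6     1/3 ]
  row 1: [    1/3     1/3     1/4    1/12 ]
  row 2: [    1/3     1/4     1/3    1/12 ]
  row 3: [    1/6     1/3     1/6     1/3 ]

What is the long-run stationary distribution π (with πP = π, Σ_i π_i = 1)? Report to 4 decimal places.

π = [0.2982, 0.2648, 0.2265, 0.2105]

Balance equations π_j = Σ_i π_i·P[i][j]:
  π_0 = 1/3·π_0 + 1/3·π_1 + 1/3·π_2 + 1/6·π_3
  π_1 = 1/6·π_0 + 1/3·π_1 + 1/4·π_2 + 1/3·π_3
  π_2 = 1/6·π_0 + 1/4·π_1 + 1/3·π_2 + 1/6·π_3
  normalize: π_0 + π_1 + π_2 + π_3 = 1
Solving the linear system gives exactly π = [17/57, 166/627, 142/627, 4/19].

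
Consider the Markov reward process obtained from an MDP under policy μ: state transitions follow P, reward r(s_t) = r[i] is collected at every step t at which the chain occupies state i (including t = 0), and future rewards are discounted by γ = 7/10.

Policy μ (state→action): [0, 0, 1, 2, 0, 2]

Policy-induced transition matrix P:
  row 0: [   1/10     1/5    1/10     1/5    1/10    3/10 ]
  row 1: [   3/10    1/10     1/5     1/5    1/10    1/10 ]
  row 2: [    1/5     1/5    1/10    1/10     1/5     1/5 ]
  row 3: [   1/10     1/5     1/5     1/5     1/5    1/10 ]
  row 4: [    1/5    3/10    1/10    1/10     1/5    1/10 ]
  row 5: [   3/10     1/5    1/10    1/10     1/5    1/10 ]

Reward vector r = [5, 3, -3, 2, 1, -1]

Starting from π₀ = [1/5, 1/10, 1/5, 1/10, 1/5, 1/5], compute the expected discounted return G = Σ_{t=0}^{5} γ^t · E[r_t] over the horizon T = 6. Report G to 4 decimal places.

G = 3.8590

t=0: π = [0.2000, 0.1000, 0.2000, 0.1000, 0.2000, 0.2000], E[r] = 0.9000, γ^t·E[r] = 0.900000, running G = 0.900000
t=1: π = [0.2000, 0.2100, 0.1200, 0.1400, 0.1700, 0.1600], E[r] = 1.5600, γ^t·E[r] = 1.092000, running G = 1.992000
t=2: π = [0.2030, 0.1960, 0.1350, 0.1550, 0.1590, 0.1520], E[r] = 1.5150, γ^t·E[r] = 0.742350, running G = 2.734350
t=3: π = [0.1990, 0.1963, 0.1351, 0.1554, 0.1601, 0.1541], E[r] = 1.4954, γ^t·E[r] = 0.512922, running G = 3.247272
t=4: π = [0.1996, 0.1964, 0.1352, 0.1551, 0.1605, 0.1533], E[r] = 1.4989, γ^t·E[r] = 0.359893, running G = 3.607165
t=5: π = [0.1995, 0.1964, 0.1351, 0.1551, 0.1604, 0.1534], E[r] = 1.4985, γ^t·E[r] = 0.251849, running G = 3.859014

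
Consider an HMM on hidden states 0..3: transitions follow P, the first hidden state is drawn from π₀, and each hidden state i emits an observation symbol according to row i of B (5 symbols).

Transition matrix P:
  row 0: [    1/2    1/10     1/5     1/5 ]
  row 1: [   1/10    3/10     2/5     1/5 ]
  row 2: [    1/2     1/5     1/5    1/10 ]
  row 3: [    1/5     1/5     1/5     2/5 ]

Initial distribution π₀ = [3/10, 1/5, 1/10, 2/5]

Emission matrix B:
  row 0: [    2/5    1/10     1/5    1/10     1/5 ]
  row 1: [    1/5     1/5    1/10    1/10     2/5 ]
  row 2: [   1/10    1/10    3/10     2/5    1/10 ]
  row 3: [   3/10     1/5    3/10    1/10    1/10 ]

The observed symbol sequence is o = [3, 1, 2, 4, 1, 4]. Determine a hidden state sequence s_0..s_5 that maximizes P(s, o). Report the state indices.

path = [3, 3, 3, 1, 1, 1]

t=0: δ = [3.000e-02, 2.000e-02, 4.000e-02, 4.000e-02]  (obs o_0=3)
t=1: δ = [2.000e-03, 1.600e-03, 8.000e-04, 3.200e-03]  ψ = [2, 2, 1, 3]  (obs o_1=1)
t=2: δ = [2.000e-04, 6.400e-05, 1.920e-04, 3.840e-04]  ψ = [0, 3, 1, 3]  (obs o_2=2)
t=3: δ = [2.000e-05, 3.072e-05, 7.680e-06, 1.536e-05]  ψ = [0, 3, 3, 3]  (obs o_3=4)
t=4: δ = [1.000e-06, 1.843e-06, 1.229e-06, 1.229e-06]  ψ = [0, 1, 1, 1]  (obs o_4=1)
t=5: δ = [1.229e-07, 2.212e-07, 7.373e-08, 4.915e-08]  ψ = [2, 1, 1, 3]  (obs o_5=4)
backtrack: best end state = 1; path = [3, 3, 3, 1, 1, 1]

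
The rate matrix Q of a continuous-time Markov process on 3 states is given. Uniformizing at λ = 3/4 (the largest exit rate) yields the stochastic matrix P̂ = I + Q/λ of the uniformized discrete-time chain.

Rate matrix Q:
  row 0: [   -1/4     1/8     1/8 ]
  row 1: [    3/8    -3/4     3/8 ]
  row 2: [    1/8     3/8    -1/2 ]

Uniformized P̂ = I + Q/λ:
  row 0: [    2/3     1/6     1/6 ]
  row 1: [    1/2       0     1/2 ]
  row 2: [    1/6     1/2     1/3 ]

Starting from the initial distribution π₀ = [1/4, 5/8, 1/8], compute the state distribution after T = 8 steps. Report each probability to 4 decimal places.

t=0: π = [0.2500, 0.6250, 0.1250]
t=1: π = [0.5000, 0.1042, 0.3958]
t=2: π = [0.4514, 0.2813, 0.2674]
t=3: π = [0.4861, 0.2089, 0.3050]
t=4: π = [0.4794, 0.2335, 0.2871]
t=5: π = [0.4842, 0.2235, 0.2924]
t=6: π = [0.4832, 0.2269, 0.2899]
t=7: π = [0.4839, 0.2255, 0.2906]
t=8: π = [0.4838, 0.2260, 0.2903]

π = [0.4838, 0.2260, 0.2903]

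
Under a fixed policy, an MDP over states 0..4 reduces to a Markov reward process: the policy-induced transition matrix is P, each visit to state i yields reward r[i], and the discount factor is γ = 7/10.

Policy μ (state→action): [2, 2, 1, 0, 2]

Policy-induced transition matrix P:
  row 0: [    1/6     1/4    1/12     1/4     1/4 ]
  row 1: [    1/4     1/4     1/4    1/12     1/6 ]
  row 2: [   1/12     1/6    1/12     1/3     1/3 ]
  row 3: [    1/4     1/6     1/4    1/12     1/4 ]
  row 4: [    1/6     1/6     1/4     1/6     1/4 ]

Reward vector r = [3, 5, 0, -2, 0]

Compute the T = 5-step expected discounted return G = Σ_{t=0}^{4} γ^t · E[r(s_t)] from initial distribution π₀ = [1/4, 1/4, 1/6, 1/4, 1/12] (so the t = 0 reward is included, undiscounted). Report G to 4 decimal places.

t=0: π = [0.2500, 0.2500, 0.1667, 0.2500, 0.0833], E[r] = 1.5000, γ^t·E[r] = 1.500000, running G = 1.500000
t=1: π = [0.1944, 0.2083, 0.1806, 0.1736, 0.2431], E[r] = 1.2778, γ^t·E[r] = 0.894444, running G = 2.394444
t=2: π = [0.1834, 0.2002, 0.1875, 0.1811, 0.2477], E[r] = 1.1892, γ^t·E[r] = 0.582726, running G = 2.977170
t=3: π = [0.1828, 0.1986, 0.1882, 0.1814, 0.2489], E[r] = 1.1788, γ^t·E[r] = 0.404335, running G = 3.381505
t=4: π = [0.1827, 0.1985, 0.1882, 0.1816, 0.2491], E[r] = 1.1771, γ^t·E[r] = 0.282613, running G = 3.664118

G = 3.6641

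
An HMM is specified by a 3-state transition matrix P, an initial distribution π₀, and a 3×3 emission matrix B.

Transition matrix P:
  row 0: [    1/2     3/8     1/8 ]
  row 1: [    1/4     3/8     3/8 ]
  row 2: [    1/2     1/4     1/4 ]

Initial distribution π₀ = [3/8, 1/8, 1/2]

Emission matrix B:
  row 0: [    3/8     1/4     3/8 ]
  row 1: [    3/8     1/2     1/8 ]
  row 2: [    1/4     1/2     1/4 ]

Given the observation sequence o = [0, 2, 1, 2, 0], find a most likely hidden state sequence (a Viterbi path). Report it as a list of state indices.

t=0: δ = [1.406e-01, 4.688e-02, 1.250e-01]  (obs o_0=0)
t=1: δ = [2.637e-02, 6.592e-03, 7.812e-03]  ψ = [0, 0, 2]  (obs o_1=2)
t=2: δ = [3.296e-03, 4.944e-03, 1.648e-03]  ψ = [0, 0, 0]  (obs o_2=1)
t=3: δ = [6.180e-04, 2.317e-04, 4.635e-04]  ψ = [0, 1, 1]  (obs o_3=2)
t=4: δ = [1.159e-04, 8.690e-05, 2.897e-05]  ψ = [0, 0, 2]  (obs o_4=0)
backtrack: best end state = 0; path = [0, 0, 0, 0, 0]

path = [0, 0, 0, 0, 0]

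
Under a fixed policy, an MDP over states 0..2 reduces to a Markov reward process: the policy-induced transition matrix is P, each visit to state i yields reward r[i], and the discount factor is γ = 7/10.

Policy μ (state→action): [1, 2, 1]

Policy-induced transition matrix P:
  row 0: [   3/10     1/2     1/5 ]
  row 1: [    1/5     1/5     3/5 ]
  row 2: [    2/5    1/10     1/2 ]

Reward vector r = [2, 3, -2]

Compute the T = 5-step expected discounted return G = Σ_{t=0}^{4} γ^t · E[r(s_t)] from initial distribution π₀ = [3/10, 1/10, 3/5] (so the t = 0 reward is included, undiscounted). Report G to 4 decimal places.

t=0: π = [0.3000, 0.1000, 0.6000], E[r] = -0.3000, γ^t·E[r] = -0.300000, running G = -0.300000
t=1: π = [0.3500, 0.2300, 0.4200], E[r] = 0.5500, γ^t·E[r] = 0.385000, running G = 0.085000
t=2: π = [0.3190, 0.2630, 0.4180], E[r] = 0.5910, γ^t·E[r] = 0.289590, running G = 0.374590
t=3: π = [0.3155, 0.2539, 0.4306], E[r] = 0.5315, γ^t·E[r] = 0.182305, running G = 0.556895
t=4: π = [0.3177, 0.2516, 0.4307], E[r] = 0.5286, γ^t·E[r] = 0.126924, running G = 0.683819

G = 0.6838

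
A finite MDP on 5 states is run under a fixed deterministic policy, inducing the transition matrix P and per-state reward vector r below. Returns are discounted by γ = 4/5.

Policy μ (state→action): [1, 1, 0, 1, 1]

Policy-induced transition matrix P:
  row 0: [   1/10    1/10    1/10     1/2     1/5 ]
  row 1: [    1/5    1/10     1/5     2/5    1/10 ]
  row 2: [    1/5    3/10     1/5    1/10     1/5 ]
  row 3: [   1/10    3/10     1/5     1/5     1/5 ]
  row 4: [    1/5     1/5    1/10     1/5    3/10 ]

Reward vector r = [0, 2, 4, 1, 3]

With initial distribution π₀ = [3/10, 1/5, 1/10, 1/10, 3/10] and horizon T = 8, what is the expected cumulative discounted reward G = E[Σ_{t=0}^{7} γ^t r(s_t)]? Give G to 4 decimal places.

G = 7.8741

t=0: π = [0.3000, 0.2000, 0.1000, 0.1000, 0.3000], E[r] = 1.8000, γ^t·E[r] = 1.800000, running G = 1.800000
t=1: π = [0.1600, 0.1700, 0.1400, 0.3200, 0.2100], E[r] = 1.8500, γ^t·E[r] = 1.480000, running G = 3.280000
t=2: π = [0.1520, 0.2130, 0.1630, 0.2680, 0.2040], E[r] = 1.9580, γ^t·E[r] = 1.253120, running G = 4.533120
t=3: π = [0.1580, 0.2066, 0.1644, 0.2719, 0.1991], E[r] = 1.9400, γ^t·E[r] = 0.993280, running G = 5.526400
t=4: π = [0.1570, 0.2072, 0.1643, 0.2723, 0.1993], E[r] = 1.9415, γ^t·E[r] = 0.795251, running G = 6.321651
t=5: π = [0.1571, 0.2072, 0.1644, 0.2721, 0.1992], E[r] = 1.9417, γ^t·E[r] = 0.636258, running G = 6.957909
t=6: π = [0.1571, 0.2072, 0.1644, 0.2721, 0.1992], E[r] = 1.9416, γ^t·E[r] = 0.508991, running G = 7.466900
t=7: π = [0.1571, 0.2072, 0.1644, 0.2721, 0.1992], E[r] = 1.9417, γ^t·E[r] = 0.407194, running G = 7.874094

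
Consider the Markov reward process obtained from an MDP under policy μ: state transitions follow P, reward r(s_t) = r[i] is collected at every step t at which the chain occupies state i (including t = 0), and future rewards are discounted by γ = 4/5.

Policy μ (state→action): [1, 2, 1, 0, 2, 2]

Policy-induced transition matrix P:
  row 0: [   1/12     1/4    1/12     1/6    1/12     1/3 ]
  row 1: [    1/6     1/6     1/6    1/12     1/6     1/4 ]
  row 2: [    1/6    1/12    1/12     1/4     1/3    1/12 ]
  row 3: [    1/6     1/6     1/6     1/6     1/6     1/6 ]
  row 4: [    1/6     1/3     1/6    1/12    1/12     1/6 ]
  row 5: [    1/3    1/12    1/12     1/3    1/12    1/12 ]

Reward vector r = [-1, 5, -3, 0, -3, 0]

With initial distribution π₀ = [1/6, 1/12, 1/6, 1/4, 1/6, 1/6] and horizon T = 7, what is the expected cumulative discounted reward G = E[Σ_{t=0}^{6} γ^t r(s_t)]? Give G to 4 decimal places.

t=0: π = [0.1667, 0.0833, 0.1667, 0.2500, 0.1667, 0.1667], E[r] = -0.7500, γ^t·E[r] = -0.750000, running G = -0.750000
t=1: π = [0.1806, 0.1806, 0.1250, 0.1875, 0.1528, 0.1736], E[r] = -0.1111, γ^t·E[r] = -0.088889, running G = -0.838889
t=2: π = [0.1806, 0.1823, 0.1267, 0.1782, 0.1453, 0.1869], E[r] = -0.0851, γ^t·E[r] = -0.054444, running G = -0.893333
t=3: π = [0.1828, 0.1798, 0.1255, 0.1811, 0.1451, 0.1858], E[r] = -0.0955, γ^t·E[r] = -0.048889, running G = -0.942222
t=4: π = [0.1824, 0.1801, 0.1255, 0.1810, 0.1448, 0.1862], E[r] = -0.0925, γ^t·E[r] = -0.037908, running G = -0.980130
t=5: π = [0.1825, 0.1800, 0.1255, 0.1811, 0.1448, 0.1861], E[r] = -0.0933, γ^t·E[r] = -0.030561, running G = -1.010691
t=6: π = [0.1825, 0.1800, 0.1255, 0.1811, 0.1448, 0.1861], E[r] = -0.0931, γ^t·E[r] = -0.024416, running G = -1.035107

G = -1.0351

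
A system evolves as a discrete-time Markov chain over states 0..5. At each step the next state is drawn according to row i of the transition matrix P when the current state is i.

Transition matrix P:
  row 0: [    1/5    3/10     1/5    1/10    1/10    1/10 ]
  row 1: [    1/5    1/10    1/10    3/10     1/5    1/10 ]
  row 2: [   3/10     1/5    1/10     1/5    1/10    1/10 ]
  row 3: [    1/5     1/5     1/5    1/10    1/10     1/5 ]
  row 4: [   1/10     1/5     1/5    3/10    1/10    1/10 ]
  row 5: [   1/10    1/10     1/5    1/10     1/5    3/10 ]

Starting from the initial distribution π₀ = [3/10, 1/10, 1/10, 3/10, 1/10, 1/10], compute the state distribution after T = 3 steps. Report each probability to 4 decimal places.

t=0: π = [0.3000, 0.1000, 0.1000, 0.3000, 0.1000, 0.1000]
t=1: π = [0.1900, 0.2100, 0.1800, 0.1500, 0.1200, 0.1500]
t=2: π = [0.1910, 0.1830, 0.1610, 0.1840, 0.1360, 0.1450]
t=3: π = [0.1880, 0.1863, 0.1656, 0.1799, 0.1328, 0.1474]

π = [0.1880, 0.1863, 0.1656, 0.1799, 0.1328, 0.1474]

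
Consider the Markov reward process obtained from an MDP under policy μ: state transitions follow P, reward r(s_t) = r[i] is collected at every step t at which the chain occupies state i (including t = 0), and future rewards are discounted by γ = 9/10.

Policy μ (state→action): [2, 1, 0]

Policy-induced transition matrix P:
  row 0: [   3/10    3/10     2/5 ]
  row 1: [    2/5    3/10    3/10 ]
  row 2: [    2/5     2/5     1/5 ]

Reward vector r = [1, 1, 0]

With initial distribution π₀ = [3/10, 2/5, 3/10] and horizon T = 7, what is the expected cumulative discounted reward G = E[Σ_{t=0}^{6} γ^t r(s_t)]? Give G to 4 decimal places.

t=0: π = [0.3000, 0.4000, 0.3000], E[r] = 0.7000, γ^t·E[r] = 0.700000, running G = 0.700000
t=1: π = [0.3700, 0.3300, 0.3000], E[r] = 0.7000, γ^t·E[r] = 0.630000, running G = 1.330000
t=2: π = [0.3630, 0.3300, 0.3070], E[r] = 0.6930, γ^t·E[r] = 0.561330, running G = 1.891330
t=3: π = [0.3637, 0.3307, 0.3056], E[r] = 0.6944, γ^t·E[r] = 0.506218, running G = 2.397548
t=4: π = [0.3636, 0.3306, 0.3058], E[r] = 0.6942, γ^t·E[r] = 0.455458, running G = 2.853006
t=5: π = [0.3636, 0.3306, 0.3058], E[r] = 0.6942, γ^t·E[r] = 0.409929, running G = 3.262934
t=6: π = [0.3636, 0.3306, 0.3058], E[r] = 0.6942, γ^t·E[r] = 0.368934, running G = 3.631868

G = 3.6319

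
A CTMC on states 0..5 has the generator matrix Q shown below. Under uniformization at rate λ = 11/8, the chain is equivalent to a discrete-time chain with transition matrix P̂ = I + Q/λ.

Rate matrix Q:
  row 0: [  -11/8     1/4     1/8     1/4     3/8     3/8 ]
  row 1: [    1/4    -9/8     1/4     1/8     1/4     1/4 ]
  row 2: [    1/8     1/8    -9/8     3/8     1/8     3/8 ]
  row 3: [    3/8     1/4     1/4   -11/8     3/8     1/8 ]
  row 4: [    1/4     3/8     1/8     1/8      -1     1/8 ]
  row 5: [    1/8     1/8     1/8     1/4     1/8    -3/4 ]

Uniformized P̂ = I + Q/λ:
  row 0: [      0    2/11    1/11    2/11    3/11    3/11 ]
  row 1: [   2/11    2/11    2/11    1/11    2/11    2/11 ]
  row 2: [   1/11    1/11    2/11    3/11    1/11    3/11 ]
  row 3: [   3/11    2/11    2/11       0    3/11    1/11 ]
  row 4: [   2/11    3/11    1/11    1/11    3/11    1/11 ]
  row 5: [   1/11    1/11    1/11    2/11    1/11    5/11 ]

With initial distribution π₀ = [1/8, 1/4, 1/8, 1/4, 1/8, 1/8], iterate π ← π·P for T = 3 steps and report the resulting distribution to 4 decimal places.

π = [0.1374, 0.1660, 0.1308, 0.1352, 0.1907, 0.2398]

t=0: π = [0.1250, 0.2500, 0.1250, 0.2500, 0.1250, 0.1250]
t=1: π = [0.1591, 0.1705, 0.1477, 0.1136, 0.2045, 0.2045]
t=2: π = [0.1312, 0.1684, 0.1302, 0.1405, 0.1932, 0.2366]
t=3: π = [0.1374, 0.1660, 0.1308, 0.1352, 0.1907, 0.2398]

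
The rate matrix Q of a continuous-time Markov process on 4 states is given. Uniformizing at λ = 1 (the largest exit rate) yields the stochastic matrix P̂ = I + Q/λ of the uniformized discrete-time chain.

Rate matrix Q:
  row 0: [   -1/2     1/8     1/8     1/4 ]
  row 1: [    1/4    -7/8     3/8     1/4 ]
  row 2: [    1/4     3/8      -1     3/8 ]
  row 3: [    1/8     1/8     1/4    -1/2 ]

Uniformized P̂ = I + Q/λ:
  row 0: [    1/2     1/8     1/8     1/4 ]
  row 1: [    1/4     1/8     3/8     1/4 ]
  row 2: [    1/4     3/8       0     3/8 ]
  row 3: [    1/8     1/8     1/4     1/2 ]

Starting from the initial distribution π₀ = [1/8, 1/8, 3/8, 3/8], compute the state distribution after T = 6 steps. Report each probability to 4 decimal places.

t=0: π = [0.1250, 0.1250, 0.3750, 0.3750]
t=1: π = [0.2344, 0.2188, 0.1563, 0.3906]
t=2: π = [0.2598, 0.1641, 0.2090, 0.3672]
t=3: π = [0.2690, 0.1772, 0.1858, 0.3679]
t=4: π = [0.2713, 0.1714, 0.1921, 0.3652]
t=5: π = [0.2722, 0.1730, 0.1895, 0.3653]
t=6: π = [0.2724, 0.1724, 0.1902, 0.3650]

π = [0.2724, 0.1724, 0.1902, 0.3650]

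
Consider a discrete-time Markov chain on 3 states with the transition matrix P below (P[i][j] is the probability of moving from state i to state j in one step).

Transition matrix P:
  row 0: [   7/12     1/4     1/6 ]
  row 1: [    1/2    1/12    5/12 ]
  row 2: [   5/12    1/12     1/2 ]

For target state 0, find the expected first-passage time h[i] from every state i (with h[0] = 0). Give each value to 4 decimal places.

First-step conditioning: h[0] = 0; for i ≠ 0, h[i] = 1 + Σ_k P[i][k]·h[k].
  h[1] = 1 + 1/12·h[1] + 5/12·h[2]
  h[2] = 1 + 1/12·h[1] + 1/2·h[2]
Solving the 2×2 linear system over states ≠ 0 gives exactly h = [0, 132/61, 144/61] (h[0] = 0 is the target).

h = [0.0000, 2.1639, 2.3607]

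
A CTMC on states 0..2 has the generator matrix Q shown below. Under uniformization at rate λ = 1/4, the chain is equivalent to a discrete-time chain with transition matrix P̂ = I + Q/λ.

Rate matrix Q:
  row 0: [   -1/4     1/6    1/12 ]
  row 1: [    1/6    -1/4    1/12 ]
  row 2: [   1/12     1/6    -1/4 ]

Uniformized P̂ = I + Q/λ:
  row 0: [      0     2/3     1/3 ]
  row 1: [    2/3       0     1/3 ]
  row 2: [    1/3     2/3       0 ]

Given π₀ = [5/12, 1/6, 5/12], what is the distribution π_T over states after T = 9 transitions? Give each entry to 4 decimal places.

π = [0.3439, 0.4061, 0.2500]

t=0: π = [0.4167, 0.1667, 0.4167]
t=1: π = [0.2500, 0.5556, 0.1944]
t=2: π = [0.4352, 0.2963, 0.2685]
t=3: π = [0.2870, 0.4691, 0.2438]
t=4: π = [0.3940, 0.3539, 0.2521]
t=5: π = [0.3200, 0.4307, 0.2493]
t=6: π = [0.3703, 0.3795, 0.2502]
t=7: π = [0.3364, 0.4137, 0.2499]
t=8: π = [0.3591, 0.3909, 0.2500]
t=9: π = [0.3439, 0.4061, 0.2500]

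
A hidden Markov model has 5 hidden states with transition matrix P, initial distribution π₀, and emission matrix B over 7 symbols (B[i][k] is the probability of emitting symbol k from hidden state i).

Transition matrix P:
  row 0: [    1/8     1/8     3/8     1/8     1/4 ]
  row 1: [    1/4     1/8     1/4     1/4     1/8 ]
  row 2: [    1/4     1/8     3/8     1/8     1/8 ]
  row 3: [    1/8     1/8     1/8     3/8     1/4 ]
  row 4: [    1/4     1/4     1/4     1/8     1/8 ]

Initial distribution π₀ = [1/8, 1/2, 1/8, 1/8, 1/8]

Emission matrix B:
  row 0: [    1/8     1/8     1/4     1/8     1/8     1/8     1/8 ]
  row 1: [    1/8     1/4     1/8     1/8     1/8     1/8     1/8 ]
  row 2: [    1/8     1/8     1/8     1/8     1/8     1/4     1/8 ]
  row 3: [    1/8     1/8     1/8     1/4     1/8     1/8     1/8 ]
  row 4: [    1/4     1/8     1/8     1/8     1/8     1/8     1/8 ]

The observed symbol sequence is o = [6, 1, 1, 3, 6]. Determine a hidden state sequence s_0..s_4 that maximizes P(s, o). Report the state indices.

t=0: δ = [1.562e-02, 6.250e-02, 1.562e-02, 1.562e-02, 1.562e-02]  (obs o_0=6)
t=1: δ = [1.953e-03, 1.953e-03, 1.953e-03, 1.953e-03, 9.766e-04]  ψ = [1, 1, 1, 1, 1]  (obs o_1=1)
t=2: δ = [6.104e-05, 6.104e-05, 9.155e-05, 9.155e-05, 6.104e-05]  ψ = [1, 0, 0, 3, 0]  (obs o_2=1)
t=3: δ = [2.861e-06, 1.907e-06, 4.292e-06, 8.583e-06, 2.861e-06]  ψ = [2, 4, 2, 3, 3]  (obs o_3=3)
t=4: δ = [1.341e-07, 1.341e-07, 2.012e-07, 4.023e-07, 2.682e-07]  ψ = [2, 3, 2, 3, 3]  (obs o_4=6)
backtrack: best end state = 3; path = [1, 3, 3, 3, 3]

path = [1, 3, 3, 3, 3]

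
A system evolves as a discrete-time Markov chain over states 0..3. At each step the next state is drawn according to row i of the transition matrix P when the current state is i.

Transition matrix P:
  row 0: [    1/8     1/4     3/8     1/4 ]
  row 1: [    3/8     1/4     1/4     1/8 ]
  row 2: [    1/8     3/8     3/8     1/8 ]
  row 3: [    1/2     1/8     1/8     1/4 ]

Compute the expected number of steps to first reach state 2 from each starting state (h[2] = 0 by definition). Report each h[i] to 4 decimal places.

First-step conditioning: h[2] = 0; for i ≠ 2, h[i] = 1 + Σ_k P[i][k]·h[k].
  h[0] = 1 + 1/8·h[0] + 1/4·h[1] + 1/4·h[3]
  h[1] = 1 + 3/8·h[0] + 1/4·h[1] + 1/8·h[3]
  h[3] = 1 + 1/2·h[0] + 1/8·h[1] + 1/4·h[3]
Solving the 3×3 linear system over states ≠ 2 gives exactly h = [24/7, 184/49, 0, 208/49] (h[2] = 0 is the target).

h = [3.4286, 3.7551, 0.0000, 4.2449]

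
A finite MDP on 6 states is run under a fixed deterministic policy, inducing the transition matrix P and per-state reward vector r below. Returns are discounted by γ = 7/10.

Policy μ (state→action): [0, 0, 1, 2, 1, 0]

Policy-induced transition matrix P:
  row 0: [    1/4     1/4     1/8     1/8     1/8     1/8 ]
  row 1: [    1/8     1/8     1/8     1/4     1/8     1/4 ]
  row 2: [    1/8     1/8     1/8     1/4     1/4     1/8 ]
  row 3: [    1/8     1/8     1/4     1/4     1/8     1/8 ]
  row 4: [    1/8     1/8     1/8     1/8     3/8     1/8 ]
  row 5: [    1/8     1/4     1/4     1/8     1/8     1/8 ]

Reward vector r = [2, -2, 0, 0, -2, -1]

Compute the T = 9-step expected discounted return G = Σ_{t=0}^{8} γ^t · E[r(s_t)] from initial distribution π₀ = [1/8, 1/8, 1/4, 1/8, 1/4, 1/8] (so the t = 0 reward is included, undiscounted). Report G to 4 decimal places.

G = -1.9110

t=0: π = [0.1250, 0.1250, 0.2500, 0.1250, 0.2500, 0.1250], E[r] = -0.6250, γ^t·E[r] = -0.625000, running G = -0.625000
t=1: π = [0.1406, 0.1563, 0.1563, 0.1875, 0.2188, 0.1406], E[r] = -0.6094, γ^t·E[r] = -0.426563, running G = -1.051563
t=2: π = [0.1426, 0.1602, 0.1660, 0.1875, 0.1992, 0.1445], E[r] = -0.5781, γ^t·E[r] = -0.283281, running G = -1.334844
t=3: π = [0.1428, 0.1609, 0.1665, 0.1892, 0.1956, 0.1450], E[r] = -0.5723, γ^t·E[r] = -0.196287, running G = -1.531131
t=4: π = [0.1429, 0.1610, 0.1668, 0.1896, 0.1947, 0.1451], E[r] = -0.5708, γ^t·E[r] = -0.137042, running G = -1.668173
t=5: π = [0.1429, 0.1610, 0.1668, 0.1897, 0.1945, 0.1451], E[r] = -0.5704, γ^t·E[r] = -0.095875, running G = -1.764048
t=6: π = [0.1429, 0.1610, 0.1668, 0.1897, 0.1945, 0.1451], E[r] = -0.5704, γ^t·E[r] = -0.067104, running G = -1.831152
t=7: π = [0.1429, 0.1610, 0.1669, 0.1897, 0.1945, 0.1451], E[r] = -0.5704, γ^t·E[r] = -0.046972, running G = -1.878123
t=8: π = [0.1429, 0.1610, 0.1669, 0.1897, 0.1945, 0.1451], E[r] = -0.5704, γ^t·E[r] = -0.032880, running G = -1.911003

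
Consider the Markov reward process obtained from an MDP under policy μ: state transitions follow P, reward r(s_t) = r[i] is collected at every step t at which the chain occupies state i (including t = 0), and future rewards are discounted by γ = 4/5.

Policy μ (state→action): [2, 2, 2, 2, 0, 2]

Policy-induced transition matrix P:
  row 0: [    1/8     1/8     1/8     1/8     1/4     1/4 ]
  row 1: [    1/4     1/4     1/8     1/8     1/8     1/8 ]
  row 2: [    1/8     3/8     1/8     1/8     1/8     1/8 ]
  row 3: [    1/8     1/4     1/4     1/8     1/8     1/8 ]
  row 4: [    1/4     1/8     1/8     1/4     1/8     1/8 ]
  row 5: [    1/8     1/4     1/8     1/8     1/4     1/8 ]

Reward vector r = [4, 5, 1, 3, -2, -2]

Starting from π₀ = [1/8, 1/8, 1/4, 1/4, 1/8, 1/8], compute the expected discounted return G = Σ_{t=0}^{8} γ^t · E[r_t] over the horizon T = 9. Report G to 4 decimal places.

t=0: π = [0.1250, 0.1250, 0.2500, 0.2500, 0.1250, 0.1250], E[r] = 1.6250, γ^t·E[r] = 1.625000, running G = 1.625000
t=1: π = [0.1563, 0.2500, 0.1563, 0.1406, 0.1563, 0.1406], E[r] = 1.8594, γ^t·E[r] = 1.487500, running G = 3.112500
t=2: π = [0.1758, 0.2305, 0.1426, 0.1445, 0.1621, 0.1445], E[r] = 1.8184, γ^t·E[r] = 1.163750, running G = 4.276250
t=3: π = [0.1741, 0.2256, 0.1431, 0.1453, 0.1650, 0.1470], E[r] = 1.7791, γ^t·E[r] = 0.910875, running G = 5.187125
t=4: π = [0.1738, 0.2255, 0.1432, 0.1456, 0.1651, 0.1468], E[r] = 1.7791, γ^t·E[r] = 0.728700, running G = 5.915825
t=5: π = [0.1738, 0.2255, 0.1432, 0.1456, 0.1651, 0.1467], E[r] = 1.7795, γ^t·E[r] = 0.583094, running G = 6.498919
t=6: π = [0.1738, 0.2255, 0.1432, 0.1456, 0.1651, 0.1467], E[r] = 1.7795, γ^t·E[r] = 0.466485, running G = 6.965404
t=7: π = [0.1738, 0.2255, 0.1432, 0.1456, 0.1651, 0.1467], E[r] = 1.7795, γ^t·E[r] = 0.373190, running G = 7.338594
t=8: π = [0.1738, 0.2255, 0.1432, 0.1456, 0.1651, 0.1467], E[r] = 1.7795, γ^t·E[r] = 0.298552, running G = 7.637146

G = 7.6371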